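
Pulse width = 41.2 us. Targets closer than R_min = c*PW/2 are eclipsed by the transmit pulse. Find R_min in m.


R_min = 3e8 * 41.2e-6 / 2 = 6180.0 m

6180.0 m


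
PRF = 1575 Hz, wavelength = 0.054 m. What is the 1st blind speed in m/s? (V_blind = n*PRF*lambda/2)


V_blind = 1 * 1575 * 0.054 / 2 = 42.5 m/s

42.5 m/s


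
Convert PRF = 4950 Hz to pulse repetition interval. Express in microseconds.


PRI = 1/4950 = 0.0002020202 s = 202.0 us

202.0 us


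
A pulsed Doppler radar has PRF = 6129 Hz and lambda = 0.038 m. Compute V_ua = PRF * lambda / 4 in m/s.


V_ua = 6129 * 0.038 / 4 = 58.2 m/s

58.2 m/s


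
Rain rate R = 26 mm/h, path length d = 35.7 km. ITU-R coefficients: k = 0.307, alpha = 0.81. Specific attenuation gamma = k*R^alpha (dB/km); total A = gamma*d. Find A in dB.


gamma = 0.307 * 26^0.81 = 4.298004 dB/km
A = 4.298004 * 35.7 = 153.44 dB

153.44 dB


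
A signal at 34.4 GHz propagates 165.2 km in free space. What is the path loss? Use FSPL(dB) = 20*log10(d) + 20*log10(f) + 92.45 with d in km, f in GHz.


20*log10(165.2) = 44.36
20*log10(34.4) = 30.73
FSPL = 167.5 dB

167.5 dB


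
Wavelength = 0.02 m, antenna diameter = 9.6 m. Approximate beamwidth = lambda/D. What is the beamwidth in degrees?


BW_rad = 0.02 / 9.6 = 0.002083
BW_deg = 0.12 degrees

0.12 degrees


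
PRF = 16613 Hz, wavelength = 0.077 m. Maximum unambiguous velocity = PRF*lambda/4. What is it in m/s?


V_ua = 16613 * 0.077 / 4 = 319.8 m/s

319.8 m/s


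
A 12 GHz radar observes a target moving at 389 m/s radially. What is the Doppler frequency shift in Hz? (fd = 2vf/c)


fd = 2 * 389 * 12000000000.0 / 3e8 = 31120.0 Hz

31120.0 Hz


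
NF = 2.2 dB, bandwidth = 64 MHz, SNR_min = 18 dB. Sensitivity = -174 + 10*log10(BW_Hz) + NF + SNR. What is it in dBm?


10*log10(64000000.0) = 78.06
S = -174 + 78.06 + 2.2 + 18 = -75.7 dBm

-75.7 dBm


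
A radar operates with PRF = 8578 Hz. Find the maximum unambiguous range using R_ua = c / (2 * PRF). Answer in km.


R_ua = 3e8 / (2 * 8578) = 17486.6 m = 17.5 km

17.5 km


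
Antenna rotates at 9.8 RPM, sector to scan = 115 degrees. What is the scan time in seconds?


t = 115 / (9.8 * 360) * 60 = 1.96 s

1.96 s


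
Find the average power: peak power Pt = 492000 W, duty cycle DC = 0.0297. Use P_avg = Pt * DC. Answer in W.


P_avg = 492000 * 0.0297 = 14612.4 W

14612.4 W


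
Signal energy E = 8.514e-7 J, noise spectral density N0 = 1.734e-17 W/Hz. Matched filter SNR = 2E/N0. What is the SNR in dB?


SNR_lin = 2 * 8.514e-7 / 1.734e-17 = 9.82e10
SNR_dB = 10*log10(9.82e10) = 109.9 dB

109.9 dB


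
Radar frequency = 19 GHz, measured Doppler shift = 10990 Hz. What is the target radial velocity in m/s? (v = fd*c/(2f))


v = 10990 * 3e8 / (2 * 19000000000.0) = 86.8 m/s

86.8 m/s


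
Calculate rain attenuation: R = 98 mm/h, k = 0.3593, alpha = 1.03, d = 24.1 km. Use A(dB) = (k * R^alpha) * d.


gamma = 0.3593 * 98^1.03 = 40.403601 dB/km
A = 40.403601 * 24.1 = 973.73 dB

973.73 dB


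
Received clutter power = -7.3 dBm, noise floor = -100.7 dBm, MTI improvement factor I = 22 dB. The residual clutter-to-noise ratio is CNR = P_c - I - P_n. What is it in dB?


CNR = -7.3 - 22 - (-100.7) = 71.4 dB

71.4 dB


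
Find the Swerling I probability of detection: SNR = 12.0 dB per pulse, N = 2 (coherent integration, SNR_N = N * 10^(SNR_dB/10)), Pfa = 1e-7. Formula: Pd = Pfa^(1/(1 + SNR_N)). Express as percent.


SNR_lin = 10^(12.0/10) = 15.84893
SNR_N = 2 * 15.84893 = 31.69786
1/(1 + SNR_N) = 1/32.69786 = 0.030583
Pd = (1e-7)^0.030583 = 0.61083
Pd = 61.1%

61.1%


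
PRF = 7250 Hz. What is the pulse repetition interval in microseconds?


PRI = 1/7250 = 0.000137931 s = 137.9 us

137.9 us


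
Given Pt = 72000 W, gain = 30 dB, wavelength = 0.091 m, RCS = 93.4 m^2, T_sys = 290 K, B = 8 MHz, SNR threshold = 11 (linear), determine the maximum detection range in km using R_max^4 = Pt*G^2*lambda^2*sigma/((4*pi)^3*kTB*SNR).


G_lin = 10^(30/10) = 1000.0
R^4 = 72000 * 1000.0^2 * 0.091^2 * 93.4 / ((4*pi)^3 * 1.38e-23 * 290 * 8000000.0 * 11)
R^4 = 7.96843e19 m^4
R_max = (7.96843e19)^(1/4) = 94480.7 m = 94.5 km

94.5 km


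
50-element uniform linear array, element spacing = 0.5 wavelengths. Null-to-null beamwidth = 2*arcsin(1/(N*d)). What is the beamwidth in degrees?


1/(N*d) = 1/(50*0.5) = 0.04
BW = 2*arcsin(0.04) = 4.6 degrees

4.6 degrees


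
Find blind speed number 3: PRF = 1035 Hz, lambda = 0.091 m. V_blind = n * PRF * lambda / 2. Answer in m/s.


V_blind = 3 * 1035 * 0.091 / 2 = 141.3 m/s

141.3 m/s


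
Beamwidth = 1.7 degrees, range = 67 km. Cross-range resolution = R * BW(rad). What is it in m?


BW_rad = 0.029670597
CR = 67000 * 0.029670597 = 1987.9 m

1987.9 m


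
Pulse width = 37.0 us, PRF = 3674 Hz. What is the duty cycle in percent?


DC = 37.0e-6 * 3674 * 100 = 13.59%

13.59%


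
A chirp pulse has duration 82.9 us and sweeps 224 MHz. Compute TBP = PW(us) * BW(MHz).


TBP = 82.9 * 224 = 18569.6

18569.6


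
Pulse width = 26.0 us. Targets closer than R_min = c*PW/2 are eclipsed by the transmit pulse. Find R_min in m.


R_min = 3e8 * 26.0e-6 / 2 = 3900.0 m

3900.0 m


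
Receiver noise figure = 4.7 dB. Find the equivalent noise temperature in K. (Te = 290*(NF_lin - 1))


NF_lin = 10^(4.7/10) = 2.951209
Te = 290 * (2.951209 - 1) = 565.9 K

565.9 K


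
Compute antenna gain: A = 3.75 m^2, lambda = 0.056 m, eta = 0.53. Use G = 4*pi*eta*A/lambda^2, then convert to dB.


G_linear = 4*pi*0.53*3.75/0.056^2 = 7964.18
G_dB = 10*log10(7964.18) = 39.0 dB

39.0 dB


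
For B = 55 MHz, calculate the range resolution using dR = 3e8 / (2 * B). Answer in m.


dR = 3e8 / (2 * 55000000.0) = 2.73 m

2.73 m


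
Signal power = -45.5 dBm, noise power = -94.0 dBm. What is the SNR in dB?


SNR = -45.5 - (-94.0) = 48.5 dB

48.5 dB


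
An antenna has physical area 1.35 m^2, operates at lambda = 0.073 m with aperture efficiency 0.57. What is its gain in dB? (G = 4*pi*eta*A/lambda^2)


G_linear = 4*pi*0.57*1.35/0.073^2 = 1814.57
G_dB = 10*log10(1814.57) = 32.6 dB

32.6 dB


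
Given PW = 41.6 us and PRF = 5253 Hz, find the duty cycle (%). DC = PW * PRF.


DC = 41.6e-6 * 5253 * 100 = 21.85%

21.85%


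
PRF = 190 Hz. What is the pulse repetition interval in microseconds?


PRI = 1/190 = 0.0052631579 s = 5263.2 us

5263.2 us


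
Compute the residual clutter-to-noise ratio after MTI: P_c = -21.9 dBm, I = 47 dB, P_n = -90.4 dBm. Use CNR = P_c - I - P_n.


CNR = -21.9 - 47 - (-90.4) = 21.5 dB

21.5 dB


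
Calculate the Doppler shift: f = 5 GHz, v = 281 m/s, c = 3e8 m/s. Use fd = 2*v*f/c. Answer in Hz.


fd = 2 * 281 * 5000000000.0 / 3e8 = 9366.7 Hz

9366.7 Hz


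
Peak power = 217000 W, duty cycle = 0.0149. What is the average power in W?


P_avg = 217000 * 0.0149 = 3233.3 W

3233.3 W


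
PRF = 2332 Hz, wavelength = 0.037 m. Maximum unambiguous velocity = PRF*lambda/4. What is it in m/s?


V_ua = 2332 * 0.037 / 4 = 21.6 m/s

21.6 m/s


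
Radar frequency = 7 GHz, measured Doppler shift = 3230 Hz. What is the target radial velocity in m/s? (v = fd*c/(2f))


v = 3230 * 3e8 / (2 * 7000000000.0) = 69.2 m/s

69.2 m/s


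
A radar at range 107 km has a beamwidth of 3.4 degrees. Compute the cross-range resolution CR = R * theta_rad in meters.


BW_rad = 0.059341195
CR = 107000 * 0.059341195 = 6349.5 m

6349.5 m


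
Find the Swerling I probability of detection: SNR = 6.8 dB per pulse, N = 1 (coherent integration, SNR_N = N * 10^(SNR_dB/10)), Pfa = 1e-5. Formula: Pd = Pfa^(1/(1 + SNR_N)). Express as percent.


SNR_lin = 10^(6.8/10) = 4.7863
SNR_N = 1 * 4.7863 = 4.7863
1/(1 + SNR_N) = 1/5.7863 = 0.172822
Pd = (1e-5)^0.172822 = 0.13674
Pd = 13.7%

13.7%


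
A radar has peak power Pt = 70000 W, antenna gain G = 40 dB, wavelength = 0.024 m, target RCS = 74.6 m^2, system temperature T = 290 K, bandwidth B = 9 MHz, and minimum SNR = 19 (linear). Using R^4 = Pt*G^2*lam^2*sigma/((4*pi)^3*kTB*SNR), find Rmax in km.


G_lin = 10^(40/10) = 10000.0
R^4 = 70000 * 10000.0^2 * 0.024^2 * 74.6 / ((4*pi)^3 * 1.38e-23 * 290 * 9000000.0 * 19)
R^4 = 2.21491e20 m^4
R_max = (2.21491e20)^(1/4) = 121994.2 m = 122.0 km

122.0 km


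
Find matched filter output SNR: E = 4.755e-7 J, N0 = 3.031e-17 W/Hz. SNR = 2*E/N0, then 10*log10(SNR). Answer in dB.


SNR_lin = 2 * 4.755e-7 / 3.031e-17 = 3.138e10
SNR_dB = 10*log10(3.138e10) = 105.0 dB

105.0 dB


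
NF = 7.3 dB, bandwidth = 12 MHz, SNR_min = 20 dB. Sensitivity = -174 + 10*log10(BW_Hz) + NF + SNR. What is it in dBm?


10*log10(12000000.0) = 70.79
S = -174 + 70.79 + 7.3 + 20 = -75.9 dBm

-75.9 dBm


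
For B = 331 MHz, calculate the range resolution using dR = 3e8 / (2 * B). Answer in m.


dR = 3e8 / (2 * 331000000.0) = 0.45 m

0.45 m


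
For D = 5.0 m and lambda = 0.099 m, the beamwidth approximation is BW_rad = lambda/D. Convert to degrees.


BW_rad = 0.099 / 5.0 = 0.0198
BW_deg = 1.13 degrees

1.13 degrees


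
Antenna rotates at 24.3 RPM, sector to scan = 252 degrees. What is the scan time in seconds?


t = 252 / (24.3 * 360) * 60 = 1.73 s

1.73 s


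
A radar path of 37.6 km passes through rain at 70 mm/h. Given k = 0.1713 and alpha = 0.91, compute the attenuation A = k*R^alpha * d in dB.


gamma = 0.1713 * 70^0.91 = 8.180815 dB/km
A = 8.180815 * 37.6 = 307.6 dB

307.6 dB


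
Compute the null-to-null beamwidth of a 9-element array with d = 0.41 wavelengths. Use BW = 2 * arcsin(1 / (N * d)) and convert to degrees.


1/(N*d) = 1/(9*0.41) = 0.271003
BW = 2*arcsin(0.271003) = 31.4 degrees

31.4 degrees


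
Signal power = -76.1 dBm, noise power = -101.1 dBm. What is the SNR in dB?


SNR = -76.1 - (-101.1) = 25.0 dB

25.0 dB


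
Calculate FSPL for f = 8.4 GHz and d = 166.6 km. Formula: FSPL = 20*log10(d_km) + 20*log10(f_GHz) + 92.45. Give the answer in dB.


20*log10(166.6) = 44.43
20*log10(8.4) = 18.49
FSPL = 155.4 dB

155.4 dB


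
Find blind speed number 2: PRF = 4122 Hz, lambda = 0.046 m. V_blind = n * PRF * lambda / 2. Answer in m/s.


V_blind = 2 * 4122 * 0.046 / 2 = 189.6 m/s

189.6 m/s


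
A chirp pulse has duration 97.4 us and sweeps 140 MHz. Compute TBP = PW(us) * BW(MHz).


TBP = 97.4 * 140 = 13636.0

13636.0


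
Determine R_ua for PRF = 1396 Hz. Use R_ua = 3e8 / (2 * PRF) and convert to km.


R_ua = 3e8 / (2 * 1396) = 107449.9 m = 107.4 km

107.4 km


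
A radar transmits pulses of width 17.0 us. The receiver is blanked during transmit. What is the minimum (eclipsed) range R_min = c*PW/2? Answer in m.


R_min = 3e8 * 17.0e-6 / 2 = 2550.0 m

2550.0 m


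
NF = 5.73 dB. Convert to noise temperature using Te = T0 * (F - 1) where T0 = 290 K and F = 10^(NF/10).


NF_lin = 10^(5.73/10) = 3.741106
Te = 290 * (3.741106 - 1) = 794.9 K

794.9 K


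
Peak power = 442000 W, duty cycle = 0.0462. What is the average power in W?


P_avg = 442000 * 0.0462 = 20420.4 W

20420.4 W


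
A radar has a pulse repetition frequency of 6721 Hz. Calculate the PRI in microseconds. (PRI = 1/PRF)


PRI = 1/6721 = 0.0001487874 s = 148.8 us

148.8 us


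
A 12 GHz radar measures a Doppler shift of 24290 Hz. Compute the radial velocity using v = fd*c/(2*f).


v = 24290 * 3e8 / (2 * 12000000000.0) = 303.6 m/s

303.6 m/s


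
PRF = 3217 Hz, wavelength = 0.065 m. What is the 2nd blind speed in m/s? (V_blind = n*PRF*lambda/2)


V_blind = 2 * 3217 * 0.065 / 2 = 209.1 m/s

209.1 m/s


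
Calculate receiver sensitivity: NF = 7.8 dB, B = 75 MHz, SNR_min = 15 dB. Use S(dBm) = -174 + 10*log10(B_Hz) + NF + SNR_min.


10*log10(75000000.0) = 78.75
S = -174 + 78.75 + 7.8 + 15 = -72.4 dBm

-72.4 dBm


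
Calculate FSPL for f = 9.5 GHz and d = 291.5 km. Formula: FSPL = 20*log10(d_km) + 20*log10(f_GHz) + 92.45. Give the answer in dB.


20*log10(291.5) = 49.29
20*log10(9.5) = 19.55
FSPL = 161.3 dB

161.3 dB


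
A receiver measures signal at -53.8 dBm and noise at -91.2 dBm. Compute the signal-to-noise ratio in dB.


SNR = -53.8 - (-91.2) = 37.4 dB

37.4 dB


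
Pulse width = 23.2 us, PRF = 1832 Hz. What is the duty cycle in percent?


DC = 23.2e-6 * 1832 * 100 = 4.25%

4.25%


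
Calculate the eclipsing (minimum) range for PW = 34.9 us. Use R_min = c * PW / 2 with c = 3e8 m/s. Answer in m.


R_min = 3e8 * 34.9e-6 / 2 = 5235.0 m

5235.0 m


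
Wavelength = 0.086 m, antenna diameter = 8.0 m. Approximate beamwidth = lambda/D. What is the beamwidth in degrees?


BW_rad = 0.086 / 8.0 = 0.01075
BW_deg = 0.62 degrees

0.62 degrees


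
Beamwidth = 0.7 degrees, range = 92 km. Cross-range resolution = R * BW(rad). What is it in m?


BW_rad = 0.012217305
CR = 92000 * 0.012217305 = 1124.0 m

1124.0 m


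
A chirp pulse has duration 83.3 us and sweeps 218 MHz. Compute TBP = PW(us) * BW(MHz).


TBP = 83.3 * 218 = 18159.4

18159.4


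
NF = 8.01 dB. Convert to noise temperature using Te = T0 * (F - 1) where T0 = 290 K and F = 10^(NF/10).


NF_lin = 10^(8.01/10) = 6.324119
Te = 290 * (6.324119 - 1) = 1544.0 K

1544.0 K


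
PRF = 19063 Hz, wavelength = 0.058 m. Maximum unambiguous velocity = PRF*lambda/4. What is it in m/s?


V_ua = 19063 * 0.058 / 4 = 276.4 m/s

276.4 m/s


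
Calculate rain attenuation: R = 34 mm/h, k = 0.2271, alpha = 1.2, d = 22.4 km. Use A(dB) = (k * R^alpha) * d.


gamma = 0.2271 * 34^1.2 = 15.631183 dB/km
A = 15.631183 * 22.4 = 350.14 dB

350.14 dB


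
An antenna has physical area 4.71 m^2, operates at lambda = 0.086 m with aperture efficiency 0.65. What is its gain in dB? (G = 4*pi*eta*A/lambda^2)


G_linear = 4*pi*0.65*4.71/0.086^2 = 5201.72
G_dB = 10*log10(5201.72) = 37.2 dB

37.2 dB


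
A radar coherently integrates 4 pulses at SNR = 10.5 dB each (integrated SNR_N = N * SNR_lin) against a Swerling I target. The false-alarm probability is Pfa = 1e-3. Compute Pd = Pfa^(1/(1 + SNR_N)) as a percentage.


SNR_lin = 10^(10.5/10) = 11.22018
SNR_N = 4 * 11.22018 = 44.88072
1/(1 + SNR_N) = 1/45.88072 = 0.0217956
Pd = (1e-3)^0.0217956 = 0.86023
Pd = 86.0%

86.0%


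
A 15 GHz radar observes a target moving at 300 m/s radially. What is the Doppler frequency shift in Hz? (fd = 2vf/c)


fd = 2 * 300 * 15000000000.0 / 3e8 = 30000.0 Hz

30000.0 Hz


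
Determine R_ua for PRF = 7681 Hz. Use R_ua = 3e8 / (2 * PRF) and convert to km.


R_ua = 3e8 / (2 * 7681) = 19528.7 m = 19.5 km

19.5 km


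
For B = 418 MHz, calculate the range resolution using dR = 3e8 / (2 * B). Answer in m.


dR = 3e8 / (2 * 418000000.0) = 0.36 m

0.36 m


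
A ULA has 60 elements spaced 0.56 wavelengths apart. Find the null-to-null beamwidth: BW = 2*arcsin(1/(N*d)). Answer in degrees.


1/(N*d) = 1/(60*0.56) = 0.029762
BW = 2*arcsin(0.029762) = 3.4 degrees

3.4 degrees


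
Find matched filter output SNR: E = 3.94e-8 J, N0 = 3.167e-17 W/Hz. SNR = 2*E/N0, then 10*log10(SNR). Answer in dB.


SNR_lin = 2 * 3.94e-8 / 3.167e-17 = 2.488e9
SNR_dB = 10*log10(2.488e9) = 94.0 dB

94.0 dB


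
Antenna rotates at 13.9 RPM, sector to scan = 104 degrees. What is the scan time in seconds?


t = 104 / (13.9 * 360) * 60 = 1.25 s

1.25 s


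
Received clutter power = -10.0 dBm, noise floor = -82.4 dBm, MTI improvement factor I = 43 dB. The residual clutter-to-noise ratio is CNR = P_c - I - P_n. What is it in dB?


CNR = -10.0 - 43 - (-82.4) = 29.4 dB

29.4 dB


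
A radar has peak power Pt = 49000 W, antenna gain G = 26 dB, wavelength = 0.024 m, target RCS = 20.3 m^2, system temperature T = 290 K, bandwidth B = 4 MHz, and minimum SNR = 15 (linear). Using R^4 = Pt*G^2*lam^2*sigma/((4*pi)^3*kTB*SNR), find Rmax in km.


G_lin = 10^(26/10) = 398.107171
R^4 = 49000 * 398.107171^2 * 0.024^2 * 20.3 / ((4*pi)^3 * 1.38e-23 * 290 * 4000000.0 * 15)
R^4 = 1.90571e17 m^4
R_max = (1.90571e17)^(1/4) = 20893.6 m = 20.9 km

20.9 km


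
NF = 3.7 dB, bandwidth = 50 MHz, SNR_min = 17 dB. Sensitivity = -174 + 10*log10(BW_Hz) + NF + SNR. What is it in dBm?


10*log10(50000000.0) = 76.99
S = -174 + 76.99 + 3.7 + 17 = -76.3 dBm

-76.3 dBm


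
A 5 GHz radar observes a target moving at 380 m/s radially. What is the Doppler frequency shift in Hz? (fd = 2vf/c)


fd = 2 * 380 * 5000000000.0 / 3e8 = 12666.7 Hz

12666.7 Hz


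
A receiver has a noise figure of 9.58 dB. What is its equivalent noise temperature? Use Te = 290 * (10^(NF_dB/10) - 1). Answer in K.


NF_lin = 10^(9.58/10) = 9.078205
Te = 290 * (9.078205 - 1) = 2342.7 K

2342.7 K


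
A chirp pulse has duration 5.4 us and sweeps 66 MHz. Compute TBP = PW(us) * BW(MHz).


TBP = 5.4 * 66 = 356.4

356.4


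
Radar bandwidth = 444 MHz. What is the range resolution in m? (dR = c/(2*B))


dR = 3e8 / (2 * 444000000.0) = 0.34 m

0.34 m


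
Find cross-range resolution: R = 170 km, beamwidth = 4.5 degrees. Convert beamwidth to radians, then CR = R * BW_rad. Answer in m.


BW_rad = 0.078539816
CR = 170000 * 0.078539816 = 13351.8 m

13351.8 m


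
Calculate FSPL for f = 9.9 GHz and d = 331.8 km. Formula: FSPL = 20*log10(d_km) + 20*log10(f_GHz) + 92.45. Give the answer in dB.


20*log10(331.8) = 50.42
20*log10(9.9) = 19.91
FSPL = 162.8 dB

162.8 dB


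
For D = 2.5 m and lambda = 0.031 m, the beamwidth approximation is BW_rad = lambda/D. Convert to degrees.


BW_rad = 0.031 / 2.5 = 0.0124
BW_deg = 0.71 degrees

0.71 degrees


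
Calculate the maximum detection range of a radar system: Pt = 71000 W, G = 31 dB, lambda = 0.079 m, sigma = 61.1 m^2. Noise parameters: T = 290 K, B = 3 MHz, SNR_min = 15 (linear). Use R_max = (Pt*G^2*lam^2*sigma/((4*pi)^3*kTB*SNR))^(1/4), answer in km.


G_lin = 10^(31/10) = 1258.925412
R^4 = 71000 * 1258.925412^2 * 0.079^2 * 61.1 / ((4*pi)^3 * 1.38e-23 * 290 * 3000000.0 * 15)
R^4 = 1.2007e20 m^4
R_max = (1.2007e20)^(1/4) = 104678.8 m = 104.7 km

104.7 km


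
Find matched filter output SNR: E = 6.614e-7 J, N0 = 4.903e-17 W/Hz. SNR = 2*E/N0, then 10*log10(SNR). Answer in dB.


SNR_lin = 2 * 6.614e-7 / 4.903e-17 = 2.698e10
SNR_dB = 10*log10(2.698e10) = 104.3 dB

104.3 dB


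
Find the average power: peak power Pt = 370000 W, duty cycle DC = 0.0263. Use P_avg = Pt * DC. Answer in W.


P_avg = 370000 * 0.0263 = 9731.0 W

9731.0 W


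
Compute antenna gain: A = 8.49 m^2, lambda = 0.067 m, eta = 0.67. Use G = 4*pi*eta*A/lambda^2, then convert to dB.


G_linear = 4*pi*0.67*8.49/0.067^2 = 15923.65
G_dB = 10*log10(15923.65) = 42.0 dB

42.0 dB


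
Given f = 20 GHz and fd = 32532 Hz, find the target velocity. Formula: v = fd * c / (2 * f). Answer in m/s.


v = 32532 * 3e8 / (2 * 20000000000.0) = 244.0 m/s

244.0 m/s


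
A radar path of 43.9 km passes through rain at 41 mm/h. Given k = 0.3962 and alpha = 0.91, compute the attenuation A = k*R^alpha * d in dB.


gamma = 0.3962 * 41^0.91 = 11.629145 dB/km
A = 11.629145 * 43.9 = 510.52 dB

510.52 dB


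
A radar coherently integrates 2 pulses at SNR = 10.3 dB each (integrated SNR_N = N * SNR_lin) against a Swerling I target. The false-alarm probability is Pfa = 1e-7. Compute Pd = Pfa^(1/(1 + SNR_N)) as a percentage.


SNR_lin = 10^(10.3/10) = 10.71519
SNR_N = 2 * 10.71519 = 21.43038
1/(1 + SNR_N) = 1/22.43038 = 0.0445824
Pd = (1e-7)^0.0445824 = 0.48744
Pd = 48.7%

48.7%


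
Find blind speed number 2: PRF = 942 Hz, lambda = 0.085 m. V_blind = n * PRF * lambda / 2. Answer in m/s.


V_blind = 2 * 942 * 0.085 / 2 = 80.1 m/s

80.1 m/s


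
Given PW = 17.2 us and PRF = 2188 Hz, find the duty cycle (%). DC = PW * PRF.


DC = 17.2e-6 * 2188 * 100 = 3.76%

3.76%


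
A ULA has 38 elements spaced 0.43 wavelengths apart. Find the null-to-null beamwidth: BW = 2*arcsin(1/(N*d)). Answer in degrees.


1/(N*d) = 1/(38*0.43) = 0.0612
BW = 2*arcsin(0.0612) = 7.0 degrees

7.0 degrees


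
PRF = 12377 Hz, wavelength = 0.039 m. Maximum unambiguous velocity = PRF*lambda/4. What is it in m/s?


V_ua = 12377 * 0.039 / 4 = 120.7 m/s

120.7 m/s


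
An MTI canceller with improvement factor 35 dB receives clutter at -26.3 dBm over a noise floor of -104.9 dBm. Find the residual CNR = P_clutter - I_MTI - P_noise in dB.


CNR = -26.3 - 35 - (-104.9) = 43.6 dB

43.6 dB


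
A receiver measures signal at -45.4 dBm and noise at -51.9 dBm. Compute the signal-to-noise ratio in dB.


SNR = -45.4 - (-51.9) = 6.5 dB

6.5 dB


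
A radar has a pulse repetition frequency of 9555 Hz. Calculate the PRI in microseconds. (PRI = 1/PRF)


PRI = 1/9555 = 0.0001046572 s = 104.7 us

104.7 us


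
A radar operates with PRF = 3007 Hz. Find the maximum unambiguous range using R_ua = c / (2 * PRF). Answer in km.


R_ua = 3e8 / (2 * 3007) = 49883.6 m = 49.9 km

49.9 km


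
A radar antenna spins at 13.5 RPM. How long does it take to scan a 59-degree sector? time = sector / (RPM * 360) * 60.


t = 59 / (13.5 * 360) * 60 = 0.73 s

0.73 s


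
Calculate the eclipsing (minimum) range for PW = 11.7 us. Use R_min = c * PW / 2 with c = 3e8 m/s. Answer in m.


R_min = 3e8 * 11.7e-6 / 2 = 1755.0 m

1755.0 m


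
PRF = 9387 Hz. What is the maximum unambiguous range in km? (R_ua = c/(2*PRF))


R_ua = 3e8 / (2 * 9387) = 15979.5 m = 16.0 km

16.0 km


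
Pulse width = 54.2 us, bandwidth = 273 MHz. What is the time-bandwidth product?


TBP = 54.2 * 273 = 14796.6

14796.6


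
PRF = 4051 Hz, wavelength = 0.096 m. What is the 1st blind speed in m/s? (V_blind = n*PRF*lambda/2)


V_blind = 1 * 4051 * 0.096 / 2 = 194.4 m/s

194.4 m/s


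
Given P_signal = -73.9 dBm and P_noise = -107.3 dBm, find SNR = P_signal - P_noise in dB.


SNR = -73.9 - (-107.3) = 33.4 dB

33.4 dB


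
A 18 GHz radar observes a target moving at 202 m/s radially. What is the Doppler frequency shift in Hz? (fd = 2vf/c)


fd = 2 * 202 * 18000000000.0 / 3e8 = 24240.0 Hz

24240.0 Hz


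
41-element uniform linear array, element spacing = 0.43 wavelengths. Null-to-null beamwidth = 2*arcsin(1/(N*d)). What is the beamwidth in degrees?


1/(N*d) = 1/(41*0.43) = 0.056721
BW = 2*arcsin(0.056721) = 6.5 degrees

6.5 degrees


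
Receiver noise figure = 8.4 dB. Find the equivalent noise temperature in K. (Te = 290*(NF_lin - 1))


NF_lin = 10^(8.4/10) = 6.91831
Te = 290 * (6.91831 - 1) = 1716.3 K

1716.3 K


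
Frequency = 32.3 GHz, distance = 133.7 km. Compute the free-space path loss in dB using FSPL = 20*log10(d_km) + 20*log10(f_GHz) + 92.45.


20*log10(133.7) = 42.52
20*log10(32.3) = 30.18
FSPL = 165.2 dB

165.2 dB


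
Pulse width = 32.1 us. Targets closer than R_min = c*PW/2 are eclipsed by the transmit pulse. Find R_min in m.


R_min = 3e8 * 32.1e-6 / 2 = 4815.0 m

4815.0 m


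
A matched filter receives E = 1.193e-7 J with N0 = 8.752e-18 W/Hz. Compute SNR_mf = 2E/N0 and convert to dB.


SNR_lin = 2 * 1.193e-7 / 8.752e-18 = 2.726e10
SNR_dB = 10*log10(2.726e10) = 104.4 dB

104.4 dB


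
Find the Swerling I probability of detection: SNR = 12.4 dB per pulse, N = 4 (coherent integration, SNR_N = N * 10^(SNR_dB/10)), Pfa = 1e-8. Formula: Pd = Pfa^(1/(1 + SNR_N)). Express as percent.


SNR_lin = 10^(12.4/10) = 17.37801
SNR_N = 4 * 17.37801 = 69.51204
1/(1 + SNR_N) = 1/70.51204 = 0.014182
Pd = (1e-8)^0.014182 = 0.77009
Pd = 77.0%

77.0%


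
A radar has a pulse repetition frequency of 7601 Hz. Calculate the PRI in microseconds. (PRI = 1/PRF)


PRI = 1/7601 = 0.0001315616 s = 131.6 us

131.6 us


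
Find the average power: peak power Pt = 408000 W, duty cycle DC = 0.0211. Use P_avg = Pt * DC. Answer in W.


P_avg = 408000 * 0.0211 = 8608.8 W

8608.8 W


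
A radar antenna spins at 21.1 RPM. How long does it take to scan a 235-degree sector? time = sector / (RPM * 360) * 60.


t = 235 / (21.1 * 360) * 60 = 1.86 s

1.86 s


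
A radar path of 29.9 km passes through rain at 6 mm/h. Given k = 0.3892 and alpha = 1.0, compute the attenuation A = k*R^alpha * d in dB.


gamma = 0.3892 * 6^1.0 = 2.3352 dB/km
A = 2.3352 * 29.9 = 69.82 dB

69.82 dB


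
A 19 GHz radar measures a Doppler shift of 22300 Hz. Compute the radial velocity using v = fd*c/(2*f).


v = 22300 * 3e8 / (2 * 19000000000.0) = 176.1 m/s

176.1 m/s


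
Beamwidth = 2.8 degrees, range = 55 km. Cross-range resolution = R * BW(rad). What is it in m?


BW_rad = 0.048869219
CR = 55000 * 0.048869219 = 2687.8 m

2687.8 m


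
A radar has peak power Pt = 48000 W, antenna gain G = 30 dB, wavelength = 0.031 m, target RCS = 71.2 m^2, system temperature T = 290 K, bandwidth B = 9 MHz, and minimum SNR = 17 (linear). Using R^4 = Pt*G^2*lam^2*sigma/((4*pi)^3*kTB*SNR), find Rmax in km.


G_lin = 10^(30/10) = 1000.0
R^4 = 48000 * 1000.0^2 * 0.031^2 * 71.2 / ((4*pi)^3 * 1.38e-23 * 290 * 9000000.0 * 17)
R^4 = 2.703e18 m^4
R_max = (2.703e18)^(1/4) = 40547.3 m = 40.5 km

40.5 km


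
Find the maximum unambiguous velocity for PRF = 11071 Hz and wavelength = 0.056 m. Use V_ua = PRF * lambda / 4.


V_ua = 11071 * 0.056 / 4 = 155.0 m/s

155.0 m/s


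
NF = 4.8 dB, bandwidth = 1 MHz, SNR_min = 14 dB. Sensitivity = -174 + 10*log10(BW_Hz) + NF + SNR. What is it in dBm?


10*log10(1000000.0) = 60.0
S = -174 + 60.0 + 4.8 + 14 = -95.2 dBm

-95.2 dBm


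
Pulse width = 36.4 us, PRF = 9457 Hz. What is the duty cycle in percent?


DC = 36.4e-6 * 9457 * 100 = 34.42%

34.42%


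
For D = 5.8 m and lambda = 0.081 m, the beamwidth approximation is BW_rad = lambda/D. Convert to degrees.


BW_rad = 0.081 / 5.8 = 0.013966
BW_deg = 0.8 degrees

0.8 degrees


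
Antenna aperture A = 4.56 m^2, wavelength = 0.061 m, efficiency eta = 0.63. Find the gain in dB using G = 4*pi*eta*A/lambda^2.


G_linear = 4*pi*0.63*4.56/0.061^2 = 9701.87
G_dB = 10*log10(9701.87) = 39.9 dB

39.9 dB


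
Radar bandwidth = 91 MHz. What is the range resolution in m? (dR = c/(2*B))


dR = 3e8 / (2 * 91000000.0) = 1.65 m

1.65 m


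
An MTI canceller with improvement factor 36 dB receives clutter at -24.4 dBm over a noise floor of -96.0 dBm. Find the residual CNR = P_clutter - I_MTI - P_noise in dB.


CNR = -24.4 - 36 - (-96.0) = 35.6 dB

35.6 dB


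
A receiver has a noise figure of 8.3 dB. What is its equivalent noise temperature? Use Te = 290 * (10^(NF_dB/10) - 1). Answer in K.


NF_lin = 10^(8.3/10) = 6.76083
Te = 290 * (6.76083 - 1) = 1670.6 K

1670.6 K


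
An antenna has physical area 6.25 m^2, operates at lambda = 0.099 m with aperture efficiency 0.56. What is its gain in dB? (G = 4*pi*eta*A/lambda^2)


G_linear = 4*pi*0.56*6.25/0.099^2 = 4487.53
G_dB = 10*log10(4487.53) = 36.5 dB

36.5 dB


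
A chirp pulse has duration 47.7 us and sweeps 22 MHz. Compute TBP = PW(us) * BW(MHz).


TBP = 47.7 * 22 = 1049.4

1049.4


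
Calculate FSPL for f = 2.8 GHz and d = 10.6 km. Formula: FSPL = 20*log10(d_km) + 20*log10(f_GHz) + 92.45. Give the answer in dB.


20*log10(10.6) = 20.51
20*log10(2.8) = 8.94
FSPL = 121.9 dB

121.9 dB


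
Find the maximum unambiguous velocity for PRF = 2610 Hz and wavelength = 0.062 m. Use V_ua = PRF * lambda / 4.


V_ua = 2610 * 0.062 / 4 = 40.5 m/s

40.5 m/s


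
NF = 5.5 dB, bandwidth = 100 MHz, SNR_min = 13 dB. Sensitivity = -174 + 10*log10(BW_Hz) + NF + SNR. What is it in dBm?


10*log10(100000000.0) = 80.0
S = -174 + 80.0 + 5.5 + 13 = -75.5 dBm

-75.5 dBm


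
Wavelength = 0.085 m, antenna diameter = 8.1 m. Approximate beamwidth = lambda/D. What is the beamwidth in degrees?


BW_rad = 0.085 / 8.1 = 0.010494
BW_deg = 0.6 degrees

0.6 degrees


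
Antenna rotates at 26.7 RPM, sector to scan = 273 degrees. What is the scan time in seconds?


t = 273 / (26.7 * 360) * 60 = 1.7 s

1.7 s


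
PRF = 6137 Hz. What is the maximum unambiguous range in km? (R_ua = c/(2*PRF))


R_ua = 3e8 / (2 * 6137) = 24441.9 m = 24.4 km

24.4 km


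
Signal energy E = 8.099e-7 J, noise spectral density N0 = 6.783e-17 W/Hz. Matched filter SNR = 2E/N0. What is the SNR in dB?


SNR_lin = 2 * 8.099e-7 / 6.783e-17 = 2.388e10
SNR_dB = 10*log10(2.388e10) = 103.8 dB

103.8 dB


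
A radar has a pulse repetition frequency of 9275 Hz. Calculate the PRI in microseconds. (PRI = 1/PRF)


PRI = 1/9275 = 0.0001078167 s = 107.8 us

107.8 us


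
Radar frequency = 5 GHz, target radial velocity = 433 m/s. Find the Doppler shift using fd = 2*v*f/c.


fd = 2 * 433 * 5000000000.0 / 3e8 = 14433.3 Hz

14433.3 Hz


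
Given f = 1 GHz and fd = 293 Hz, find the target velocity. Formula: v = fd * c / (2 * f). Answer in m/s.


v = 293 * 3e8 / (2 * 1000000000.0) = 44.0 m/s

44.0 m/s


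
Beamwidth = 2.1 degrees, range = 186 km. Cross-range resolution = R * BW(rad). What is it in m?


BW_rad = 0.036651914
CR = 186000 * 0.036651914 = 6817.3 m

6817.3 m


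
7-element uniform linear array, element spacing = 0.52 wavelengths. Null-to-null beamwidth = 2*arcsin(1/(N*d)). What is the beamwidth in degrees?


1/(N*d) = 1/(7*0.52) = 0.274725
BW = 2*arcsin(0.274725) = 31.9 degrees

31.9 degrees


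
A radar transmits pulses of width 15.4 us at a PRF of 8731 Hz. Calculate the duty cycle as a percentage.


DC = 15.4e-6 * 8731 * 100 = 13.45%

13.45%


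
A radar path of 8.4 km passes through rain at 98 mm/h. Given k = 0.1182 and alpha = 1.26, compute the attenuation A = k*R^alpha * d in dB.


gamma = 0.1182 * 98^1.26 = 38.155955 dB/km
A = 38.155955 * 8.4 = 320.51 dB

320.51 dB


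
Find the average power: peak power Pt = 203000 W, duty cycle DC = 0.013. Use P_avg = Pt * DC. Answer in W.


P_avg = 203000 * 0.013 = 2639.0 W

2639.0 W


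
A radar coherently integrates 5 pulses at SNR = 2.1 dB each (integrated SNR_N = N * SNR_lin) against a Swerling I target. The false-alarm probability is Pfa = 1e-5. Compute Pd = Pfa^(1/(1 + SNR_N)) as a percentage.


SNR_lin = 10^(2.1/10) = 1.62181
SNR_N = 5 * 1.62181 = 8.10905
1/(1 + SNR_N) = 1/9.10905 = 0.1097809
Pd = (1e-5)^0.1097809 = 0.28255
Pd = 28.3%

28.3%


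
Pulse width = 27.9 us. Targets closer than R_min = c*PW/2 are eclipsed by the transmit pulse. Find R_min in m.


R_min = 3e8 * 27.9e-6 / 2 = 4185.0 m

4185.0 m


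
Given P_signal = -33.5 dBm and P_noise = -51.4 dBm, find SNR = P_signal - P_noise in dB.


SNR = -33.5 - (-51.4) = 17.9 dB

17.9 dB


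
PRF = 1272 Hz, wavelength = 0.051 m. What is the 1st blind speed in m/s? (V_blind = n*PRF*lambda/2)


V_blind = 1 * 1272 * 0.051 / 2 = 32.4 m/s

32.4 m/s


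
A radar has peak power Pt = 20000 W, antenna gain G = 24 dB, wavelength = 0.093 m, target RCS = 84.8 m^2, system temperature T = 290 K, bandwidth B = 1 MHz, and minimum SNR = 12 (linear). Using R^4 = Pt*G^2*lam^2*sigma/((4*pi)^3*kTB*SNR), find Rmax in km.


G_lin = 10^(24/10) = 251.188643
R^4 = 20000 * 251.188643^2 * 0.093^2 * 84.8 / ((4*pi)^3 * 1.38e-23 * 290 * 1000000.0 * 12)
R^4 = 9.71189e18 m^4
R_max = (9.71189e18)^(1/4) = 55824.6 m = 55.8 km

55.8 km


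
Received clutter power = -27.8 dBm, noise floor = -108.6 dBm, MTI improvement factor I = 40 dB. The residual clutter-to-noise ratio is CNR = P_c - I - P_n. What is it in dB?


CNR = -27.8 - 40 - (-108.6) = 40.8 dB

40.8 dB


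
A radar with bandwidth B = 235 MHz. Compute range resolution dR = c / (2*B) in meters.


dR = 3e8 / (2 * 235000000.0) = 0.64 m

0.64 m


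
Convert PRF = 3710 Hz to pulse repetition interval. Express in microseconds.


PRI = 1/3710 = 0.0002695418 s = 269.5 us

269.5 us


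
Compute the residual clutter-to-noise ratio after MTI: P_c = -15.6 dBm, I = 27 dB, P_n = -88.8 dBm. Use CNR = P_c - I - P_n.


CNR = -15.6 - 27 - (-88.8) = 46.2 dB

46.2 dB


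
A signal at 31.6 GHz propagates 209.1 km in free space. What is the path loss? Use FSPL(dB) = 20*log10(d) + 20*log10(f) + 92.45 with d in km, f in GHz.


20*log10(209.1) = 46.41
20*log10(31.6) = 29.99
FSPL = 168.9 dB

168.9 dB


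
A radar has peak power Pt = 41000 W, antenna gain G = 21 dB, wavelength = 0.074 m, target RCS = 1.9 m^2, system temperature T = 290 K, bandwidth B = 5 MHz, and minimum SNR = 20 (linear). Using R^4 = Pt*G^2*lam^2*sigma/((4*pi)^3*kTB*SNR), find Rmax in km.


G_lin = 10^(21/10) = 125.892541
R^4 = 41000 * 125.892541^2 * 0.074^2 * 1.9 / ((4*pi)^3 * 1.38e-23 * 290 * 5000000.0 * 20)
R^4 = 8.51323e15 m^4
R_max = (8.51323e15)^(1/4) = 9605.6 m = 9.6 km

9.6 km


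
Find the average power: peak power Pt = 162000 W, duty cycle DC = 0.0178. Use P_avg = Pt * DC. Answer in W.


P_avg = 162000 * 0.0178 = 2883.6 W

2883.6 W


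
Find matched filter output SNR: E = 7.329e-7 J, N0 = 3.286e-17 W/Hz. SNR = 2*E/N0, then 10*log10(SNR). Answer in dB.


SNR_lin = 2 * 7.329e-7 / 3.286e-17 = 4.461e10
SNR_dB = 10*log10(4.461e10) = 106.5 dB

106.5 dB


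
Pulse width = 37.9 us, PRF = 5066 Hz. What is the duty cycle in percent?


DC = 37.9e-6 * 5066 * 100 = 19.2%

19.2%


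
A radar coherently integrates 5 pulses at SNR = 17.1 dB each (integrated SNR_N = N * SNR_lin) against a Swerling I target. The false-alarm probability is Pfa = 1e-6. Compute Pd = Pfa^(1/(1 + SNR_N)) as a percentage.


SNR_lin = 10^(17.1/10) = 51.28614
SNR_N = 5 * 51.28614 = 256.4307
1/(1 + SNR_N) = 1/257.4307 = 0.0038845
Pd = (1e-6)^0.0038845 = 0.94775
Pd = 94.8%

94.8%


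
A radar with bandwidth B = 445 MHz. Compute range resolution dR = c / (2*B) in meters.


dR = 3e8 / (2 * 445000000.0) = 0.34 m

0.34 m


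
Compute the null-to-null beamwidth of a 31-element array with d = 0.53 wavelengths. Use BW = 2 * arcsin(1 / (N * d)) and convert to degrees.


1/(N*d) = 1/(31*0.53) = 0.060864
BW = 2*arcsin(0.060864) = 7.0 degrees

7.0 degrees


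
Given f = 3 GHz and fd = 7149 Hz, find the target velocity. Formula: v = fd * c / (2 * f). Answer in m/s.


v = 7149 * 3e8 / (2 * 3000000000.0) = 357.5 m/s

357.5 m/s


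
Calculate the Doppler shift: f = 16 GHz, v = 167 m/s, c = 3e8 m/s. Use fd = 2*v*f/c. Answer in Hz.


fd = 2 * 167 * 16000000000.0 / 3e8 = 17813.3 Hz

17813.3 Hz


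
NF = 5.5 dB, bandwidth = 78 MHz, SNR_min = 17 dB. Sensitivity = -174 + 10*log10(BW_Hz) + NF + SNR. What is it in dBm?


10*log10(78000000.0) = 78.92
S = -174 + 78.92 + 5.5 + 17 = -72.6 dBm

-72.6 dBm


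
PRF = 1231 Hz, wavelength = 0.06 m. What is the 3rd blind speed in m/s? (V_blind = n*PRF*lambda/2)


V_blind = 3 * 1231 * 0.06 / 2 = 110.8 m/s

110.8 m/s


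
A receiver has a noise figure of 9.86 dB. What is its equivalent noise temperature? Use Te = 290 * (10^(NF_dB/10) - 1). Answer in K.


NF_lin = 10^(9.86/10) = 9.682779
Te = 290 * (9.682779 - 1) = 2518.0 K

2518.0 K


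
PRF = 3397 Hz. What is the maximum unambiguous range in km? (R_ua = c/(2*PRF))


R_ua = 3e8 / (2 * 3397) = 44156.6 m = 44.2 km

44.2 km


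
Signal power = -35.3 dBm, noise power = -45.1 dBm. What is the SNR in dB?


SNR = -35.3 - (-45.1) = 9.8 dB

9.8 dB


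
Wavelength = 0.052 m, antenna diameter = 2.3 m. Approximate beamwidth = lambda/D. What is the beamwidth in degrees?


BW_rad = 0.052 / 2.3 = 0.022609
BW_deg = 1.3 degrees

1.3 degrees


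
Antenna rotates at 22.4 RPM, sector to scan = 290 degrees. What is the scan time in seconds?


t = 290 / (22.4 * 360) * 60 = 2.16 s

2.16 s


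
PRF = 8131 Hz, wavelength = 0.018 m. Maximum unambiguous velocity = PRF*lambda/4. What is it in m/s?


V_ua = 8131 * 0.018 / 4 = 36.6 m/s

36.6 m/s


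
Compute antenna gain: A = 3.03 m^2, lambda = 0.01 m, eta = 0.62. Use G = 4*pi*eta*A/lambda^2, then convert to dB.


G_linear = 4*pi*0.62*3.03/0.01^2 = 236071.84
G_dB = 10*log10(236071.84) = 53.7 dB

53.7 dB


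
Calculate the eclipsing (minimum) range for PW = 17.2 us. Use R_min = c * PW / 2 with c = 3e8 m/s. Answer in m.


R_min = 3e8 * 17.2e-6 / 2 = 2580.0 m

2580.0 m


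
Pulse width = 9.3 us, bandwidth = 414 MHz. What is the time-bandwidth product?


TBP = 9.3 * 414 = 3850.2

3850.2


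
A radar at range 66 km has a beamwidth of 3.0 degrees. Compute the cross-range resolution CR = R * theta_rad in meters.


BW_rad = 0.052359878
CR = 66000 * 0.052359878 = 3455.8 m

3455.8 m


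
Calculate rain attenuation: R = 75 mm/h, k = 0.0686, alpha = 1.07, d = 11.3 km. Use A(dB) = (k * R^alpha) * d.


gamma = 0.0686 * 75^1.07 = 6.960488 dB/km
A = 6.960488 * 11.3 = 78.65 dB

78.65 dB


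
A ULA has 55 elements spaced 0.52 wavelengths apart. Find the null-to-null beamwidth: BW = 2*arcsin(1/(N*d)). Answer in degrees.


1/(N*d) = 1/(55*0.52) = 0.034965
BW = 2*arcsin(0.034965) = 4.0 degrees

4.0 degrees


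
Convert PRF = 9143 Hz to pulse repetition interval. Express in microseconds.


PRI = 1/9143 = 0.0001093733 s = 109.4 us

109.4 us


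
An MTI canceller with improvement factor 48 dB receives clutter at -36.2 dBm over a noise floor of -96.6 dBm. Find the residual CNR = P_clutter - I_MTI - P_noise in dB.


CNR = -36.2 - 48 - (-96.6) = 12.4 dB

12.4 dB


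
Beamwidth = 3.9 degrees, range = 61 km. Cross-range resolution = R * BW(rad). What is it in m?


BW_rad = 0.068067841
CR = 61000 * 0.068067841 = 4152.1 m

4152.1 m


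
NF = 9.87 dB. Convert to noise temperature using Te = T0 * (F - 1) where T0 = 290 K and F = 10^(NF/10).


NF_lin = 10^(9.87/10) = 9.7051
Te = 290 * (9.7051 - 1) = 2524.5 K

2524.5 K


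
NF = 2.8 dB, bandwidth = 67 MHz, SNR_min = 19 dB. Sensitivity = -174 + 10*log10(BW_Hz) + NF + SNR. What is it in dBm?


10*log10(67000000.0) = 78.26
S = -174 + 78.26 + 2.8 + 19 = -73.9 dBm

-73.9 dBm


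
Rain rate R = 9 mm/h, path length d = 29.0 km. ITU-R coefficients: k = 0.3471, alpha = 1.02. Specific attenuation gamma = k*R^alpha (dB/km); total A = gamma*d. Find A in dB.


gamma = 0.3471 * 9^1.02 = 3.264239 dB/km
A = 3.264239 * 29.0 = 94.66 dB

94.66 dB


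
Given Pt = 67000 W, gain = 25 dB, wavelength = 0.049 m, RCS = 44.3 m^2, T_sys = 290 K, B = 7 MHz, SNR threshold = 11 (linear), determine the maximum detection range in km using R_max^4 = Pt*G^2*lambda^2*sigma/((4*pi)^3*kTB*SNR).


G_lin = 10^(25/10) = 316.227766
R^4 = 67000 * 316.227766^2 * 0.049^2 * 44.3 / ((4*pi)^3 * 1.38e-23 * 290 * 7000000.0 * 11)
R^4 = 1.1654e18 m^4
R_max = (1.1654e18)^(1/4) = 32856.3 m = 32.9 km

32.9 km


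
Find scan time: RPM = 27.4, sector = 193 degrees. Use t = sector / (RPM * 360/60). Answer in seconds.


t = 193 / (27.4 * 360) * 60 = 1.17 s

1.17 s


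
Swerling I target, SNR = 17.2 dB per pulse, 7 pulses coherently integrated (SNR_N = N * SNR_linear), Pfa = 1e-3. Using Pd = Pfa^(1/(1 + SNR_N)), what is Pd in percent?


SNR_lin = 10^(17.2/10) = 52.48075
SNR_N = 7 * 52.48075 = 367.36525
1/(1 + SNR_N) = 1/368.36525 = 0.0027147
Pd = (1e-3)^0.0027147 = 0.98142
Pd = 98.1%

98.1%


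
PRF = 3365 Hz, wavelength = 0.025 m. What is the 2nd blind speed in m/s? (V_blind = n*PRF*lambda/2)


V_blind = 2 * 3365 * 0.025 / 2 = 84.1 m/s

84.1 m/s


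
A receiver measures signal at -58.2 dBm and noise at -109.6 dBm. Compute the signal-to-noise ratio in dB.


SNR = -58.2 - (-109.6) = 51.4 dB

51.4 dB


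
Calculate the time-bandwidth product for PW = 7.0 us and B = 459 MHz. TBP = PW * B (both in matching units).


TBP = 7.0 * 459 = 3213.0

3213.0


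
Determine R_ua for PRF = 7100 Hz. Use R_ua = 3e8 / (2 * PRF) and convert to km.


R_ua = 3e8 / (2 * 7100) = 21126.8 m = 21.1 km

21.1 km


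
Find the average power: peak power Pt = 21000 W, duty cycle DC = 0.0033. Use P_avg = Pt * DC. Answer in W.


P_avg = 21000 * 0.0033 = 69.3 W

69.3 W


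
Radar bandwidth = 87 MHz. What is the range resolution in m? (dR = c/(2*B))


dR = 3e8 / (2 * 87000000.0) = 1.72 m

1.72 m


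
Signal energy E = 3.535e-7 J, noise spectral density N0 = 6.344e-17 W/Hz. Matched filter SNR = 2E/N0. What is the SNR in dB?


SNR_lin = 2 * 3.535e-7 / 6.344e-17 = 1.114e10
SNR_dB = 10*log10(1.114e10) = 100.5 dB

100.5 dB
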